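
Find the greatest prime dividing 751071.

97

751071 = 3 · 250357
250357 = 29 · 8633
8633 = 89 · 97
97 is prime.
So 751071 = 3 · 29 · 89 · 97; the largest prime factor is 97.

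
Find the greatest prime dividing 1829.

1829 = 31 · 59
59 is prime.
So 1829 = 31 · 59; the largest prime factor is 59.

59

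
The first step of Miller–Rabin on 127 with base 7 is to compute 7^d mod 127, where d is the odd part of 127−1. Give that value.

126

127 − 1 = 126 = 2^1 · 63, so d = 63.
7^1 ≡ 7 (mod 127)
7^2 ≡ 7^2 = 49 ≡ 49 (mod 127)
7^4 ≡ 49^2 = 2401 ≡ 115 (mod 127)
7^8 ≡ 115^2 = 13225 ≡ 17 (mod 127)
7^16 ≡ 17^2 = 289 ≡ 35 (mod 127)
7^32 ≡ 35^2 = 1225 ≡ 82 (mod 127)
63 = 32 + 16 + 8 + 4 + 2 + 1 in binary powers of 2.
So 7^63 ≡ 82 · 35 · 17 · 115 · 49 · 7 ≡ 126 (mod 127).
Since 7^d ≡ 126 (mod 127), base 7 does not prove 127 composite.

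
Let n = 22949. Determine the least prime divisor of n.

53

22949 is odd.
Digit sum 26, not divisible by 3.
Ends in 9: not divisible by 5.
7: 22949 = 7·3278 + 3
11: 22949 = 11·2086 + 3
13: 22949 = 13·1765 + 4
17: 22949 = 17·1349 + 16
19: 22949 = 19·1207 + 16
23: 22949 = 23·997 + 18
29: 22949 = 29·791 + 10
31: 22949 = 31·740 + 9
37: 22949 = 37·620 + 9
41: 22949 = 41·559 + 30
43: 22949 = 43·533 + 30
47: 22949 = 47·488 + 13
53: 22949 = 53·433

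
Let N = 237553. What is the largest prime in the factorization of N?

97

237553 = 31 · 7663
7663 = 79 · 97
97 is prime.
So 237553 = 31 · 79 · 97; the largest prime factor is 97.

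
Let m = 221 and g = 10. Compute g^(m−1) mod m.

10^1 ≡ 10 (mod 221)
10^2 ≡ 10^2 = 100 ≡ 100 (mod 221)
10^4 ≡ 100^2 = 10000 ≡ 55 (mod 221)
10^8 ≡ 55^2 = 3025 ≡ 152 (mod 221)
10^16 ≡ 152^2 = 23104 ≡ 120 (mod 221)
10^32 ≡ 120^2 = 14400 ≡ 35 (mod 221)
10^64 ≡ 35^2 = 1225 ≡ 120 (mod 221)
10^128 ≡ 120^2 = 14400 ≡ 35 (mod 221)
220 = 128 + 64 + 16 + 8 + 4 in binary powers of 2.
So 10^220 ≡ 35 · 120 · 120 · 152 · 55 ≡ 81 (mod 221).
Since 81 ≠ 1, base 10 is a Fermat witness: 221 is composite.

81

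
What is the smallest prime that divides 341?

341 is odd.
Digit sum 8, not divisible by 3.
Ends in 1: not divisible by 5.
7: 341 = 7·48 + 5
11: 341 = 11·31

11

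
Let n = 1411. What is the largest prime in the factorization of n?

1411 = 17 · 83
83 is prime.
So 1411 = 17 · 83; the largest prime factor is 83.

83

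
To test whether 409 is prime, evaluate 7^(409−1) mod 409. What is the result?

1

7^1 ≡ 7 (mod 409)
7^2 ≡ 7^2 = 49 ≡ 49 (mod 409)
7^4 ≡ 49^2 = 2401 ≡ 356 (mod 409)
7^8 ≡ 356^2 = 126736 ≡ 355 (mod 409)
7^16 ≡ 355^2 = 126025 ≡ 53 (mod 409)
7^32 ≡ 53^2 = 2809 ≡ 355 (mod 409)
7^64 ≡ 355^2 = 126025 ≡ 53 (mod 409)
7^128 ≡ 53^2 = 2809 ≡ 355 (mod 409)
7^256 ≡ 355^2 = 126025 ≡ 53 (mod 409)
408 = 256 + 128 + 16 + 8 in binary powers of 2.
So 7^408 ≡ 53 · 355 · 53 · 355 ≡ 1 (mod 409).
Since the result is 1, base 7 gives no evidence that 409 is composite.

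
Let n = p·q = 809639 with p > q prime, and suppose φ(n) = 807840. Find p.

φ(n) = (p−1)(q−1) = n − (p+q) + 1, so p + q = 809639 − 807840 + 1 = 1800.
p and q are the roots of t² − 1800t + 809639 = 0.
Discriminant: 1800² − 4·809639 = 3240000 − 3238556 = 1444; √1444 = 38.
q = (1800 − 38)/2 = 881, p = (1800 + 38)/2 = 919.
Check: 881 · 919 = 809639.

919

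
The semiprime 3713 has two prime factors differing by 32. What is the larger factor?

Since p = q + 32, we have 3713 = q(q + 32), so q² + 32q − 3713 = 0.
Discriminant: 32² + 4·3713 = 1024 + 14852 = 15876; √15876 = 126.
q = (−32 + 126)/2 = 47, and p = q + 32 = 79.
Check: 47 · 79 = 3713.

79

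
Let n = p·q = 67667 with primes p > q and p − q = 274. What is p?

Since p = q + 274, we have 67667 = q(q + 274), so q² + 274q − 67667 = 0.
Discriminant: 274² + 4·67667 = 75076 + 270668 = 345744; √345744 = 588.
q = (−274 + 588)/2 = 157, and p = q + 274 = 431.
Check: 157 · 431 = 67667.

431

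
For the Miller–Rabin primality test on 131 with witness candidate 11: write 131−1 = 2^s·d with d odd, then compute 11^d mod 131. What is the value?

131 − 1 = 130 = 2^1 · 65, so d = 65.
11^1 ≡ 11 (mod 131)
11^2 ≡ 11^2 = 121 ≡ 121 (mod 131)
11^4 ≡ 121^2 = 14641 ≡ 100 (mod 131)
11^8 ≡ 100^2 = 10000 ≡ 44 (mod 131)
11^16 ≡ 44^2 = 1936 ≡ 102 (mod 131)
11^32 ≡ 102^2 = 10404 ≡ 55 (mod 131)
11^64 ≡ 55^2 = 3025 ≡ 12 (mod 131)
65 = 64 + 1 in binary powers of 2.
So 11^65 ≡ 12 · 11 ≡ 1 (mod 131).
Since 11^d ≡ 1 (mod 131), base 11 does not prove 131 composite.

1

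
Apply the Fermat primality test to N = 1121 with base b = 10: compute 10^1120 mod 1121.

10^1 ≡ 10 (mod 1121)
10^2 ≡ 10^2 = 100 ≡ 100 (mod 1121)
10^4 ≡ 100^2 = 10000 ≡ 1032 (mod 1121)
10^8 ≡ 1032^2 = 1065024 ≡ 74 (mod 1121)
10^16 ≡ 74^2 = 5476 ≡ 992 (mod 1121)
10^32 ≡ 992^2 = 984064 ≡ 947 (mod 1121)
10^64 ≡ 947^2 = 896809 ≡ 9 (mod 1121)
10^128 ≡ 9^2 = 81 ≡ 81 (mod 1121)
10^256 ≡ 81^2 = 6561 ≡ 956 (mod 1121)
10^512 ≡ 956^2 = 913936 ≡ 321 (mod 1121)
10^1024 ≡ 321^2 = 103041 ≡ 1030 (mod 1121)
1120 = 1024 + 64 + 32 in binary powers of 2.
So 10^1120 ≡ 1030 · 9 · 947 ≡ 139 (mod 1121).
Since 139 ≠ 1, base 10 is a Fermat witness: 1121 is composite.

139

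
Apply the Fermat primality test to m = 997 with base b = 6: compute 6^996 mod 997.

6^1 ≡ 6 (mod 997)
6^2 ≡ 6^2 = 36 ≡ 36 (mod 997)
6^4 ≡ 36^2 = 1296 ≡ 299 (mod 997)
6^8 ≡ 299^2 = 89401 ≡ 668 (mod 997)
6^16 ≡ 668^2 = 446224 ≡ 565 (mod 997)
6^32 ≡ 565^2 = 319225 ≡ 185 (mod 997)
6^64 ≡ 185^2 = 34225 ≡ 327 (mod 997)
6^128 ≡ 327^2 = 106929 ≡ 250 (mod 997)
6^256 ≡ 250^2 = 62500 ≡ 686 (mod 997)
6^512 ≡ 686^2 = 470596 ≡ 12 (mod 997)
996 = 512 + 256 + 128 + 64 + 32 + 4 in binary powers of 2.
So 6^996 ≡ 12 · 686 · 250 · 327 · 185 · 299 ≡ 1 (mod 997).
Since the result is 1, base 6 gives no evidence that 997 is composite.

1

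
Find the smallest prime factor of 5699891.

5699891 is odd.
Digit sum 47, not divisible by 3.
Ends in 1: not divisible by 5.
7: 5699891 = 7·814270 + 1
11: 5699891 = 11·518171 + 10
13: 5699891 = 13·438453 + 2
17: 5699891 = 17·335287 + 12
19: 5699891 = 19·299994 + 5
23: 5699891 = 23·247821 + 8
29: 5699891 = 29·196547 + 28
31: 5699891 = 31·183867 + 14
37: 5699891 = 37·154051 + 4
41: 5699891 = 41·139021 + 30
43: 5699891 = 43·132555 + 26
47: 5699891 = 47·121274 + 13
53: 5699891 = 53·107545 + 6
59: 5699891 = 59·96608 + 19
61: 5699891 = 61·93440 + 51
67: 5699891 = 67·85073

67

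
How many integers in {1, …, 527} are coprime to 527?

480

Factor: 527 = 17 · 31.
φ(527) = (17−1) · (31−1) = 16 · 30 = 480.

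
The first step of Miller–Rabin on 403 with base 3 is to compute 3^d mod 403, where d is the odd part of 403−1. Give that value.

403 − 1 = 402 = 2^1 · 201, so d = 201.
3^1 ≡ 3 (mod 403)
3^2 ≡ 3^2 = 9 ≡ 9 (mod 403)
3^4 ≡ 9^2 = 81 ≡ 81 (mod 403)
3^8 ≡ 81^2 = 6561 ≡ 113 (mod 403)
3^16 ≡ 113^2 = 12769 ≡ 276 (mod 403)
3^32 ≡ 276^2 = 76176 ≡ 9 (mod 403)
3^64 ≡ 9^2 = 81 ≡ 81 (mod 403)
3^128 ≡ 81^2 = 6561 ≡ 113 (mod 403)
201 = 128 + 64 + 8 + 1 in binary powers of 2.
So 3^201 ≡ 113 · 81 · 113 · 3 ≡ 170 (mod 403).
Squaring chain: 170; never reaches −1, so base 3 is a Miller–Rabin witness that 403 is composite.

170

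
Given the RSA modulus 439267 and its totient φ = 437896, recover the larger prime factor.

φ(n) = (p−1)(q−1) = n − (p+q) + 1, so p + q = 439267 − 437896 + 1 = 1372.
p and q are the roots of t² − 1372t + 439267 = 0.
Discriminant: 1372² − 4·439267 = 1882384 − 1757068 = 125316; √125316 = 354.
q = (1372 − 354)/2 = 509, p = (1372 + 354)/2 = 863.
Check: 509 · 863 = 439267.

863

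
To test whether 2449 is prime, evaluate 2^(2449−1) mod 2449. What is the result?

1000

2^1 ≡ 2 (mod 2449)
2^2 ≡ 2^2 = 4 ≡ 4 (mod 2449)
2^4 ≡ 4^2 = 16 ≡ 16 (mod 2449)
2^8 ≡ 16^2 = 256 ≡ 256 (mod 2449)
2^16 ≡ 256^2 = 65536 ≡ 1862 (mod 2449)
2^32 ≡ 1862^2 = 3467044 ≡ 1709 (mod 2449)
2^64 ≡ 1709^2 = 2920681 ≡ 1473 (mod 2449)
2^128 ≡ 1473^2 = 2169729 ≡ 2364 (mod 2449)
2^256 ≡ 2364^2 = 5588496 ≡ 2327 (mod 2449)
2^512 ≡ 2327^2 = 5414929 ≡ 190 (mod 2449)
2^1024 ≡ 190^2 = 36100 ≡ 1814 (mod 2449)
2^2048 ≡ 1814^2 = 3290596 ≡ 1589 (mod 2449)
2448 = 2048 + 256 + 128 + 16 in binary powers of 2.
So 2^2448 ≡ 1589 · 2327 · 2364 · 1862 ≡ 1000 (mod 2449).
Since 1000 ≠ 1, base 2 is a Fermat witness: 2449 is composite.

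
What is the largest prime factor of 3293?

3293 = 37 · 89
89 is prime.
So 3293 = 37 · 89; the largest prime factor is 89.

89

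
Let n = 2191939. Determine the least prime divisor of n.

2191939 is odd.
Digit sum 34, not divisible by 3.
Ends in 9: not divisible by 5.
7: 2191939 = 7·313134 + 1
11: 2191939 = 11·199267 + 2
13: 2191939 = 13·168610 + 9
17: 2191939 = 17·128937 + 10
19: 2191939 = 19·115365 + 4
23: 2191939 = 23·95301 + 16
29: 2191939 = 29·75584 + 3
31: 2191939 = 31·70707 + 22
37: 2191939 = 37·59241 + 22
41: 2191939 = 41·53461 + 38
43: 2191939 = 43·50975 + 14
47: 2191939 = 47·46637

47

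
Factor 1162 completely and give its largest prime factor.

1162 = 2 · 581
581 = 7 · 83
83 is prime.
So 1162 = 2 · 7 · 83; the largest prime factor is 83.

83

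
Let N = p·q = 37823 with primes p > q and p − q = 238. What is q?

Since p = q + 238, we have 37823 = q(q + 238), so q² + 238q − 37823 = 0.
Discriminant: 238² + 4·37823 = 56644 + 151292 = 207936; √207936 = 456.
q = (−238 + 456)/2 = 109, and p = q + 238 = 347.
Check: 109 · 347 = 37823.

109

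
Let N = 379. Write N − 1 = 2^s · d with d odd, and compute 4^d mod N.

1

379 − 1 = 378 = 2^1 · 189, so d = 189.
4^1 ≡ 4 (mod 379)
4^2 ≡ 4^2 = 16 ≡ 16 (mod 379)
4^4 ≡ 16^2 = 256 ≡ 256 (mod 379)
4^8 ≡ 256^2 = 65536 ≡ 348 (mod 379)
4^16 ≡ 348^2 = 121104 ≡ 203 (mod 379)
4^32 ≡ 203^2 = 41209 ≡ 277 (mod 379)
4^64 ≡ 277^2 = 76729 ≡ 171 (mod 379)
4^128 ≡ 171^2 = 29241 ≡ 58 (mod 379)
189 = 128 + 32 + 16 + 8 + 4 + 1 in binary powers of 2.
So 4^189 ≡ 58 · 277 · 203 · 348 · 256 · 4 ≡ 1 (mod 379).
Since 4^d ≡ 1 (mod 379), base 4 does not prove 379 composite.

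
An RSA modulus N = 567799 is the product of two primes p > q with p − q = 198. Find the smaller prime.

661

Since p = q + 198, we have 567799 = q(q + 198), so q² + 198q − 567799 = 0.
Discriminant: 198² + 4·567799 = 39204 + 2271196 = 2310400; √2310400 = 1520.
q = (−198 + 1520)/2 = 661, and p = q + 198 = 859.
Check: 661 · 859 = 567799.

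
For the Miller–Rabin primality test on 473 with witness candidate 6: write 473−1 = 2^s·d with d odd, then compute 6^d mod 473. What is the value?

79

473 − 1 = 472 = 2^3 · 59, so d = 59.
6^1 ≡ 6 (mod 473)
6^2 ≡ 6^2 = 36 ≡ 36 (mod 473)
6^4 ≡ 36^2 = 1296 ≡ 350 (mod 473)
6^8 ≡ 350^2 = 122500 ≡ 466 (mod 473)
6^16 ≡ 466^2 = 217156 ≡ 49 (mod 473)
6^32 ≡ 49^2 = 2401 ≡ 36 (mod 473)
59 = 32 + 16 + 8 + 2 + 1 in binary powers of 2.
So 6^59 ≡ 36 · 49 · 466 · 36 · 6 ≡ 79 (mod 473).
Squaring chain: 79 → 92 → 423; never reaches −1, so base 6 is a Miller–Rabin witness that 473 is composite.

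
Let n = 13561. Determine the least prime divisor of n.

71

13561 is odd.
Digit sum 16, not divisible by 3.
Ends in 1: not divisible by 5.
7: 13561 = 7·1937 + 2
11: 13561 = 11·1232 + 9
13: 13561 = 13·1043 + 2
17: 13561 = 17·797 + 12
19: 13561 = 19·713 + 14
23: 13561 = 23·589 + 14
29: 13561 = 29·467 + 18
31: 13561 = 31·437 + 14
37: 13561 = 37·366 + 19
41: 13561 = 41·330 + 31
43: 13561 = 43·315 + 16
47: 13561 = 47·288 + 25
53: 13561 = 53·255 + 46
59: 13561 = 59·229 + 50
61: 13561 = 61·222 + 19
67: 13561 = 67·202 + 27
71: 13561 = 71·191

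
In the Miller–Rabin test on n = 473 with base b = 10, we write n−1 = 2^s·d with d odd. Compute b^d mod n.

473 − 1 = 472 = 2^3 · 59, so d = 59.
10^1 ≡ 10 (mod 473)
10^2 ≡ 10^2 = 100 ≡ 100 (mod 473)
10^4 ≡ 100^2 = 10000 ≡ 67 (mod 473)
10^8 ≡ 67^2 = 4489 ≡ 232 (mod 473)
10^16 ≡ 232^2 = 53824 ≡ 375 (mod 473)
10^32 ≡ 375^2 = 140625 ≡ 144 (mod 473)
59 = 32 + 16 + 8 + 2 + 1 in binary powers of 2.
So 10^59 ≡ 144 · 375 · 232 · 100 · 10 ≡ 439 (mod 473).
Squaring chain: 439 → 210 → 111; never reaches −1, so base 10 is a Miller–Rabin witness that 473 is composite.

439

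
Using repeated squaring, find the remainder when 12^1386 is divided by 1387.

12^1 ≡ 12 (mod 1387)
12^2 ≡ 12^2 = 144 ≡ 144 (mod 1387)
12^4 ≡ 144^2 = 20736 ≡ 1318 (mod 1387)
12^8 ≡ 1318^2 = 1737124 ≡ 600 (mod 1387)
12^16 ≡ 600^2 = 360000 ≡ 767 (mod 1387)
12^32 ≡ 767^2 = 588289 ≡ 201 (mod 1387)
12^64 ≡ 201^2 = 40401 ≡ 178 (mod 1387)
12^128 ≡ 178^2 = 31684 ≡ 1170 (mod 1387)
12^256 ≡ 1170^2 = 1368900 ≡ 1318 (mod 1387)
12^512 ≡ 1318^2 = 1737124 ≡ 600 (mod 1387)
12^1024 ≡ 600^2 = 360000 ≡ 767 (mod 1387)
1386 = 1024 + 256 + 64 + 32 + 8 + 2 in binary powers of 2.
So 12^1386 ≡ 767 · 1318 · 178 · 201 · 600 · 144 ≡ 875 (mod 1387).
Since 875 ≠ 1, base 12 is a Fermat witness: 1387 is composite.

875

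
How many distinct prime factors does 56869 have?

3

56869 = 29 · 1961
1961 = 37 · 53
56869 = 29 · 37 · 53, which has 3 distinct prime factors.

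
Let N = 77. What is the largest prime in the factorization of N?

11

77 = 7 · 11
11 is prime.
So 77 = 7 · 11; the largest prime factor is 11.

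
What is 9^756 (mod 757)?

9^1 ≡ 9 (mod 757)
9^2 ≡ 9^2 = 81 ≡ 81 (mod 757)
9^4 ≡ 81^2 = 6561 ≡ 505 (mod 757)
9^8 ≡ 505^2 = 255025 ≡ 673 (mod 757)
9^16 ≡ 673^2 = 452929 ≡ 243 (mod 757)
9^32 ≡ 243^2 = 59049 ≡ 3 (mod 757)
9^64 ≡ 3^2 = 9 ≡ 9 (mod 757)
9^128 ≡ 9^2 = 81 ≡ 81 (mod 757)
9^256 ≡ 81^2 = 6561 ≡ 505 (mod 757)
9^512 ≡ 505^2 = 255025 ≡ 673 (mod 757)
756 = 512 + 128 + 64 + 32 + 16 + 4 in binary powers of 2.
So 9^756 ≡ 673 · 81 · 9 · 3 · 243 · 505 ≡ 1 (mod 757).
Since the result is 1, base 9 gives no evidence that 757 is composite.

1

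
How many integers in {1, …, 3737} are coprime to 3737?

3600

Factor: 3737 = 37 · 101.
φ(3737) = (37−1) · (101−1) = 36 · 100 = 3600.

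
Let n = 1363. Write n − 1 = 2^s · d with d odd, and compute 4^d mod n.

361

1363 − 1 = 1362 = 2^1 · 681, so d = 681.
4^1 ≡ 4 (mod 1363)
4^2 ≡ 4^2 = 16 ≡ 16 (mod 1363)
4^4 ≡ 16^2 = 256 ≡ 256 (mod 1363)
4^8 ≡ 256^2 = 65536 ≡ 112 (mod 1363)
4^16 ≡ 112^2 = 12544 ≡ 277 (mod 1363)
4^32 ≡ 277^2 = 76729 ≡ 401 (mod 1363)
4^64 ≡ 401^2 = 160801 ≡ 1330 (mod 1363)
4^128 ≡ 1330^2 = 1768900 ≡ 1089 (mod 1363)
4^256 ≡ 1089^2 = 1185921 ≡ 111 (mod 1363)
4^512 ≡ 111^2 = 12321 ≡ 54 (mod 1363)
681 = 512 + 128 + 32 + 8 + 1 in binary powers of 2.
So 4^681 ≡ 54 · 1089 · 401 · 112 · 4 ≡ 361 (mod 1363).
Squaring chain: 361; never reaches −1, so base 4 is a Miller–Rabin witness that 1363 is composite.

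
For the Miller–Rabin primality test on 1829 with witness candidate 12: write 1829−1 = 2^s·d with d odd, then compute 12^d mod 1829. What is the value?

1829 − 1 = 1828 = 2^2 · 457, so d = 457.
12^1 ≡ 12 (mod 1829)
12^2 ≡ 12^2 = 144 ≡ 144 (mod 1829)
12^4 ≡ 144^2 = 20736 ≡ 617 (mod 1829)
12^8 ≡ 617^2 = 380689 ≡ 257 (mod 1829)
12^16 ≡ 257^2 = 66049 ≡ 205 (mod 1829)
12^32 ≡ 205^2 = 42025 ≡ 1787 (mod 1829)
12^64 ≡ 1787^2 = 3193369 ≡ 1764 (mod 1829)
12^128 ≡ 1764^2 = 3111696 ≡ 567 (mod 1829)
12^256 ≡ 567^2 = 321489 ≡ 1414 (mod 1829)
457 = 256 + 128 + 64 + 8 + 1 in binary powers of 2.
So 12^457 ≡ 1414 · 567 · 1764 · 257 · 12 ≡ 1543 (mod 1829).
Squaring chain: 1543 → 1320; never reaches −1, so base 12 is a Miller–Rabin witness that 1829 is composite.

1543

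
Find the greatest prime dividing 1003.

59

1003 = 17 · 59
59 is prime.
So 1003 = 17 · 59; the largest prime factor is 59.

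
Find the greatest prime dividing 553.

553 = 7 · 79
79 is prime.
So 553 = 7 · 79; the largest prime factor is 79.

79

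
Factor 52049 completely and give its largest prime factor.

73

52049 = 23 · 2263
2263 = 31 · 73
73 is prime.
So 52049 = 23 · 31 · 73; the largest prime factor is 73.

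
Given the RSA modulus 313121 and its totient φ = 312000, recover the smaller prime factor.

φ(n) = (p−1)(q−1) = n − (p+q) + 1, so p + q = 313121 − 312000 + 1 = 1122.
p and q are the roots of t² − 1122t + 313121 = 0.
Discriminant: 1122² − 4·313121 = 1258884 − 1252484 = 6400; √6400 = 80.
q = (1122 − 80)/2 = 521, p = (1122 + 80)/2 = 601.
Check: 521 · 601 = 313121.

521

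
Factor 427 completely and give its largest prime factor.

61

427 = 7 · 61
61 is prime.
So 427 = 7 · 61; the largest prime factor is 61.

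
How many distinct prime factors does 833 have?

2

833 = 7^2 · 17
833 = 7^2 · 17, which has 2 distinct prime factors.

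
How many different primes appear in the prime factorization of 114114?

6

114114 = 2 · 57057
57057 = 3 · 19019
19019 = 7 · 2717
2717 = 11 · 247
247 = 13 · 19
114114 = 2 · 3 · 7 · 11 · 13 · 19, which has 6 distinct prime factors.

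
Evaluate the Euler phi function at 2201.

Factor: 2201 = 31 · 71.
φ(2201) = (31−1) · (71−1) = 30 · 70 = 2100.

2100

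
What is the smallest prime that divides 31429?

53

31429 is odd.
Digit sum 19, not divisible by 3.
Ends in 9: not divisible by 5.
7: 31429 = 7·4489 + 6
11: 31429 = 11·2857 + 2
13: 31429 = 13·2417 + 8
17: 31429 = 17·1848 + 13
19: 31429 = 19·1654 + 3
23: 31429 = 23·1366 + 11
29: 31429 = 29·1083 + 22
31: 31429 = 31·1013 + 26
37: 31429 = 37·849 + 16
41: 31429 = 41·766 + 23
43: 31429 = 43·730 + 39
47: 31429 = 47·668 + 33
53: 31429 = 53·593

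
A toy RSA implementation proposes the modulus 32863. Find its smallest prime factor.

59

32863 is odd.
Digit sum 22, not divisible by 3.
Ends in 3: not divisible by 5.
7: 32863 = 7·4694 + 5
11: 32863 = 11·2987 + 6
13: 32863 = 13·2527 + 12
17: 32863 = 17·1933 + 2
19: 32863 = 19·1729 + 12
23: 32863 = 23·1428 + 19
29: 32863 = 29·1133 + 6
31: 32863 = 31·1060 + 3
37: 32863 = 37·888 + 7
41: 32863 = 41·801 + 22
43: 32863 = 43·764 + 11
47: 32863 = 47·699 + 10
53: 32863 = 53·620 + 3
59: 32863 = 59·557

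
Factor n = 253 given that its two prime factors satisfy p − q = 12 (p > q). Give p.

23

Since p = q + 12, we have 253 = q(q + 12), so q² + 12q − 253 = 0.
Discriminant: 12² + 4·253 = 144 + 1012 = 1156; √1156 = 34.
q = (−12 + 34)/2 = 11, and p = q + 12 = 23.
Check: 11 · 23 = 253.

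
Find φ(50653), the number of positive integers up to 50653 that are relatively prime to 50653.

Factor: 50653 = 37^3.
φ(50653) = 37^2·(37−1) = 49284.

49284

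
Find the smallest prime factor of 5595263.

5595263 is odd.
Digit sum 35, not divisible by 3.
Ends in 3: not divisible by 5.
7: 5595263 = 7·799323 + 2
11: 5595263 = 11·508660 + 3
13: 5595263 = 13·430404 + 11
17: 5595263 = 17·329133 + 2
19: 5595263 = 19·294487 + 10
23: 5595263 = 23·243272 + 7
29: 5595263 = 29·192940 + 3
31: 5595263 = 31·180492 + 11
37: 5595263 = 37·151223 + 12
41: 5595263 = 41·136469 + 34
43: 5595263 = 43·130122 + 17
47: 5595263 = 47·119048 + 7
53: 5595263 = 53·105571

53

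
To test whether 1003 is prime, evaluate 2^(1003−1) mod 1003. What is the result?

990

2^1 ≡ 2 (mod 1003)
2^2 ≡ 2^2 = 4 ≡ 4 (mod 1003)
2^4 ≡ 4^2 = 16 ≡ 16 (mod 1003)
2^8 ≡ 16^2 = 256 ≡ 256 (mod 1003)
2^16 ≡ 256^2 = 65536 ≡ 341 (mod 1003)
2^32 ≡ 341^2 = 116281 ≡ 936 (mod 1003)
2^64 ≡ 936^2 = 876096 ≡ 477 (mod 1003)
2^128 ≡ 477^2 = 227529 ≡ 851 (mod 1003)
2^256 ≡ 851^2 = 724201 ≡ 35 (mod 1003)
2^512 ≡ 35^2 = 1225 ≡ 222 (mod 1003)
1002 = 512 + 256 + 128 + 64 + 32 + 8 + 2 in binary powers of 2.
So 2^1002 ≡ 222 · 35 · 851 · 477 · 936 · 256 · 4 ≡ 990 (mod 1003).
Since 990 ≠ 1, base 2 is a Fermat witness: 1003 is composite.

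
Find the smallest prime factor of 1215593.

29

1215593 is odd.
Digit sum 26, not divisible by 3.
Ends in 3: not divisible by 5.
7: 1215593 = 7·173656 + 1
11: 1215593 = 11·110508 + 5
13: 1215593 = 13·93507 + 2
17: 1215593 = 17·71505 + 8
19: 1215593 = 19·63978 + 11
23: 1215593 = 23·52851 + 20
29: 1215593 = 29·41917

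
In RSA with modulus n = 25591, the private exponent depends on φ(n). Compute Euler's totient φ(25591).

25272

Factor: 25591 = 157 · 163.
φ(25591) = (157−1) · (163−1) = 156 · 162 = 25272.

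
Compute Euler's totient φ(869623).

Factor: 869623 = 29 · 157 · 191.
φ(869623) = (29−1) · (157−1) · (191−1) = 28 · 156 · 190 = 829920.

829920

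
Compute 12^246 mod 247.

1

12^1 ≡ 12 (mod 247)
12^2 ≡ 12^2 = 144 ≡ 144 (mod 247)
12^4 ≡ 144^2 = 20736 ≡ 235 (mod 247)
12^8 ≡ 235^2 = 55225 ≡ 144 (mod 247)
12^16 ≡ 144^2 = 20736 ≡ 235 (mod 247)
12^32 ≡ 235^2 = 55225 ≡ 144 (mod 247)
12^64 ≡ 144^2 = 20736 ≡ 235 (mod 247)
12^128 ≡ 235^2 = 55225 ≡ 144 (mod 247)
246 = 128 + 64 + 32 + 16 + 4 + 2 in binary powers of 2.
So 12^246 ≡ 144 · 235 · 144 · 235 · 235 · 144 ≡ 1 (mod 247).
Since the result is 1, base 12 gives no evidence that 247 is composite.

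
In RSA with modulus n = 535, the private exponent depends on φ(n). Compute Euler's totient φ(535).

Factor: 535 = 5 · 107.
φ(535) = (5−1) · (107−1) = 4 · 106 = 424.

424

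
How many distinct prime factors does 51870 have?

51870 = 2 · 25935
25935 = 3 · 8645
8645 = 5 · 1729
1729 = 7 · 247
247 = 13 · 19
51870 = 2 · 3 · 5 · 7 · 13 · 19, which has 6 distinct prime factors.

6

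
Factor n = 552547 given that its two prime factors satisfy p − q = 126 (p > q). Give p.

Since p = q + 126, we have 552547 = q(q + 126), so q² + 126q − 552547 = 0.
Discriminant: 126² + 4·552547 = 15876 + 2210188 = 2226064; √2226064 = 1492.
q = (−126 + 1492)/2 = 683, and p = q + 126 = 809.
Check: 683 · 809 = 552547.

809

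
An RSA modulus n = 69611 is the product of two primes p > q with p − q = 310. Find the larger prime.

461

Since p = q + 310, we have 69611 = q(q + 310), so q² + 310q − 69611 = 0.
Discriminant: 310² + 4·69611 = 96100 + 278444 = 374544; √374544 = 612.
q = (−310 + 612)/2 = 151, and p = q + 310 = 461.
Check: 151 · 461 = 69611.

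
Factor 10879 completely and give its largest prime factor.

10879 = 11 · 989
989 = 23 · 43
43 is prime.
So 10879 = 11 · 23 · 43; the largest prime factor is 43.

43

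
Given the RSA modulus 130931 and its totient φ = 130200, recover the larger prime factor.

φ(n) = (p−1)(q−1) = n − (p+q) + 1, so p + q = 130931 − 130200 + 1 = 732.
p and q are the roots of t² − 732t + 130931 = 0.
Discriminant: 732² − 4·130931 = 535824 − 523724 = 12100; √12100 = 110.
q = (732 − 110)/2 = 311, p = (732 + 110)/2 = 421.
Check: 311 · 421 = 130931.

421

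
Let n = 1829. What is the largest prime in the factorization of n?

1829 = 31 · 59
59 is prime.
So 1829 = 31 · 59; the largest prime factor is 59.

59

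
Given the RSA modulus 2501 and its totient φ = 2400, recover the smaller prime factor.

41

φ(n) = (p−1)(q−1) = n − (p+q) + 1, so p + q = 2501 − 2400 + 1 = 102.
p and q are the roots of t² − 102t + 2501 = 0.
Discriminant: 102² − 4·2501 = 10404 − 10004 = 400; √400 = 20.
q = (102 − 20)/2 = 41, p = (102 + 20)/2 = 61.
Check: 41 · 61 = 2501.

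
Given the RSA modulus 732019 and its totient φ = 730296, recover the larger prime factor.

φ(n) = (p−1)(q−1) = n − (p+q) + 1, so p + q = 732019 − 730296 + 1 = 1724.
p and q are the roots of t² − 1724t + 732019 = 0.
Discriminant: 1724² − 4·732019 = 2972176 − 2928076 = 44100; √44100 = 210.
q = (1724 − 210)/2 = 757, p = (1724 + 210)/2 = 967.
Check: 757 · 967 = 732019.

967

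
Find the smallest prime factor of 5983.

31

5983 is odd.
Digit sum 25, not divisible by 3.
Ends in 3: not divisible by 5.
7: 5983 = 7·854 + 5
11: 5983 = 11·543 + 10
13: 5983 = 13·460 + 3
17: 5983 = 17·351 + 16
19: 5983 = 19·314 + 17
23: 5983 = 23·260 + 3
29: 5983 = 29·206 + 9
31: 5983 = 31·193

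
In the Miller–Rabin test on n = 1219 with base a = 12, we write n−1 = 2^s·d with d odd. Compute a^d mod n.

634

1219 − 1 = 1218 = 2^1 · 609, so d = 609.
12^1 ≡ 12 (mod 1219)
12^2 ≡ 12^2 = 144 ≡ 144 (mod 1219)
12^4 ≡ 144^2 = 20736 ≡ 13 (mod 1219)
12^8 ≡ 13^2 = 169 ≡ 169 (mod 1219)
12^16 ≡ 169^2 = 28561 ≡ 524 (mod 1219)
12^32 ≡ 524^2 = 274576 ≡ 301 (mod 1219)
12^64 ≡ 301^2 = 90601 ≡ 395 (mod 1219)
12^128 ≡ 395^2 = 156025 ≡ 1212 (mod 1219)
12^256 ≡ 1212^2 = 1468944 ≡ 49 (mod 1219)
12^512 ≡ 49^2 = 2401 ≡ 1182 (mod 1219)
609 = 512 + 64 + 32 + 1 in binary powers of 2.
So 12^609 ≡ 1182 · 395 · 301 · 12 ≡ 634 (mod 1219).
Squaring chain: 634; never reaches −1, so base 12 is a Miller–Rabin witness that 1219 is composite.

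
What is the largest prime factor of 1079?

1079 = 13 · 83
83 is prime.
So 1079 = 13 · 83; the largest prime factor is 83.

83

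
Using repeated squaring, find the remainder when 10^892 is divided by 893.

10^1 ≡ 10 (mod 893)
10^2 ≡ 10^2 = 100 ≡ 100 (mod 893)
10^4 ≡ 100^2 = 10000 ≡ 177 (mod 893)
10^8 ≡ 177^2 = 31329 ≡ 74 (mod 893)
10^16 ≡ 74^2 = 5476 ≡ 118 (mod 893)
10^32 ≡ 118^2 = 13924 ≡ 529 (mod 893)
10^64 ≡ 529^2 = 279841 ≡ 332 (mod 893)
10^128 ≡ 332^2 = 110224 ≡ 385 (mod 893)
10^256 ≡ 385^2 = 148225 ≡ 880 (mod 893)
10^512 ≡ 880^2 = 774400 ≡ 169 (mod 893)
892 = 512 + 256 + 64 + 32 + 16 + 8 + 4 in binary powers of 2.
So 10^892 ≡ 169 · 880 · 332 · 529 · 118 · 74 · 177 ≡ 332 (mod 893).
Since 332 ≠ 1, base 10 is a Fermat witness: 893 is composite.

332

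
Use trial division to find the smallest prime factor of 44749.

44749 is odd.
Digit sum 28, not divisible by 3.
Ends in 9: not divisible by 5.
7: 44749 = 7·6392 + 5
11: 44749 = 11·4068 + 1
13: 44749 = 13·3442 + 3
17: 44749 = 17·2632 + 5
19: 44749 = 19·2355 + 4
23: 44749 = 23·1945 + 14
29: 44749 = 29·1543 + 2
31: 44749 = 31·1443 + 16
37: 44749 = 37·1209 + 16
41: 44749 = 41·1091 + 18
43: 44749 = 43·1040 + 29
47: 44749 = 47·952 + 5
53: 44749 = 53·844 + 17
59: 44749 = 59·758 + 27
61: 44749 = 61·733 + 36
67: 44749 = 67·667 + 60
71: 44749 = 71·630 + 19
73: 44749 = 73·613

73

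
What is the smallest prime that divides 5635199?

5635199 is odd.
Digit sum 38, not divisible by 3.
Ends in 9: not divisible by 5.
7: 5635199 = 7·805028 + 3
11: 5635199 = 11·512290 + 9
13: 5635199 = 13·433476 + 11
17: 5635199 = 17·331482 + 5
19: 5635199 = 19·296589 + 8
23: 5635199 = 23·245008 + 15
29: 5635199 = 29·194317 + 6
31: 5635199 = 31·181780 + 19
37: 5635199 = 37·152302 + 25
41: 5635199 = 41·137443 + 36
43: 5635199 = 43·131051 + 6
47: 5635199 = 47·119897 + 40
53: 5635199 = 53·106324 + 27
59: 5635199 = 59·95511 + 50
61: 5635199 = 61·92380 + 19
67: 5635199 = 67·84107 + 30
71: 5635199 = 71·79369

71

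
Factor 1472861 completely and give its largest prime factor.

89

1472861 = 13 · 113297
113297 = 19 · 5963
5963 = 67 · 89
89 is prime.
So 1472861 = 13 · 19 · 67 · 89; the largest prime factor is 89.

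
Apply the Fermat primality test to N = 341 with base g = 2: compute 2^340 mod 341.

2^1 ≡ 2 (mod 341)
2^2 ≡ 2^2 = 4 ≡ 4 (mod 341)
2^4 ≡ 4^2 = 16 ≡ 16 (mod 341)
2^8 ≡ 16^2 = 256 ≡ 256 (mod 341)
2^16 ≡ 256^2 = 65536 ≡ 64 (mod 341)
2^32 ≡ 64^2 = 4096 ≡ 4 (mod 341)
2^64 ≡ 4^2 = 16 ≡ 16 (mod 341)
2^128 ≡ 16^2 = 256 ≡ 256 (mod 341)
2^256 ≡ 256^2 = 65536 ≡ 64 (mod 341)
340 = 256 + 64 + 16 + 4 in binary powers of 2.
So 2^340 ≡ 64 · 16 · 64 · 16 ≡ 1 (mod 341).
Since the result is 1, base 2 gives no evidence that 341 is composite.

1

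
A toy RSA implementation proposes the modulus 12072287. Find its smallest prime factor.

12072287 is odd.
Digit sum 29, not divisible by 3.
Ends in 7: not divisible by 5.
7: 12072287 = 7·1724612 + 3
11: 12072287 = 11·1097480 + 7
13: 12072287 = 13·928637 + 6
17: 12072287 = 17·710134 + 9
19: 12072287 = 19·635383 + 10
23: 12072287 = 23·524882 + 1
29: 12072287 = 29·416285 + 22
31: 12072287 = 31·389428 + 19
37: 12072287 = 37·326278 + 1
41: 12072287 = 41·294446 + 1
43: 12072287 = 43·280750 + 37
47: 12072287 = 47·256857 + 8
53: 12072287 = 53·227779

53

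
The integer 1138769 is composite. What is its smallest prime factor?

43

1138769 is odd.
Digit sum 35, not divisible by 3.
Ends in 9: not divisible by 5.
7: 1138769 = 7·162681 + 2
11: 1138769 = 11·103524 + 5
13: 1138769 = 13·87597 + 8
17: 1138769 = 17·66986 + 7
19: 1138769 = 19·59935 + 4
23: 1138769 = 23·49511 + 16
29: 1138769 = 29·39267 + 26
31: 1138769 = 31·36734 + 15
37: 1138769 = 37·30777 + 20
41: 1138769 = 41·27774 + 35
43: 1138769 = 43·26483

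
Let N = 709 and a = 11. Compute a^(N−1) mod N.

1

11^1 ≡ 11 (mod 709)
11^2 ≡ 11^2 = 121 ≡ 121 (mod 709)
11^4 ≡ 121^2 = 14641 ≡ 461 (mod 709)
11^8 ≡ 461^2 = 212521 ≡ 530 (mod 709)
11^16 ≡ 530^2 = 280900 ≡ 136 (mod 709)
11^32 ≡ 136^2 = 18496 ≡ 62 (mod 709)
11^64 ≡ 62^2 = 3844 ≡ 299 (mod 709)
11^128 ≡ 299^2 = 89401 ≡ 67 (mod 709)
11^256 ≡ 67^2 = 4489 ≡ 235 (mod 709)
11^512 ≡ 235^2 = 55225 ≡ 632 (mod 709)
708 = 512 + 128 + 64 + 4 in binary powers of 2.
So 11^708 ≡ 632 · 67 · 299 · 461 ≡ 1 (mod 709).
Since the result is 1, base 11 gives no evidence that 709 is composite.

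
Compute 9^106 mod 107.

9^1 ≡ 9 (mod 107)
9^2 ≡ 9^2 = 81 ≡ 81 (mod 107)
9^4 ≡ 81^2 = 6561 ≡ 34 (mod 107)
9^8 ≡ 34^2 = 1156 ≡ 86 (mod 107)
9^16 ≡ 86^2 = 7396 ≡ 13 (mod 107)
9^32 ≡ 13^2 = 169 ≡ 62 (mod 107)
9^64 ≡ 62^2 = 3844 ≡ 99 (mod 107)
106 = 64 + 32 + 8 + 2 in binary powers of 2.
So 9^106 ≡ 99 · 62 · 86 · 81 ≡ 1 (mod 107).
Since the result is 1, base 9 gives no evidence that 107 is composite.

1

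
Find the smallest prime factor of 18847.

47

18847 is odd.
Digit sum 28, not divisible by 3.
Ends in 7: not divisible by 5.
7: 18847 = 7·2692 + 3
11: 18847 = 11·1713 + 4
13: 18847 = 13·1449 + 10
17: 18847 = 17·1108 + 11
19: 18847 = 19·991 + 18
23: 18847 = 23·819 + 10
29: 18847 = 29·649 + 26
31: 18847 = 31·607 + 30
37: 18847 = 37·509 + 14
41: 18847 = 41·459 + 28
43: 18847 = 43·438 + 13
47: 18847 = 47·401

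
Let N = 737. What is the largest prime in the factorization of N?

737 = 11 · 67
67 is prime.
So 737 = 11 · 67; the largest prime factor is 67.

67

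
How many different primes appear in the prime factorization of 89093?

2

89093 = 41^2 · 53
89093 = 41^2 · 53, which has 2 distinct prime factors.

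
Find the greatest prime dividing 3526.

3526 = 2 · 1763
1763 = 41 · 43
43 is prime.
So 3526 = 2 · 41 · 43; the largest prime factor is 43.

43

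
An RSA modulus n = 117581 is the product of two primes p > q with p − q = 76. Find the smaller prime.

307

Since p = q + 76, we have 117581 = q(q + 76), so q² + 76q − 117581 = 0.
Discriminant: 76² + 4·117581 = 5776 + 470324 = 476100; √476100 = 690.
q = (−76 + 690)/2 = 307, and p = q + 76 = 383.
Check: 307 · 383 = 117581.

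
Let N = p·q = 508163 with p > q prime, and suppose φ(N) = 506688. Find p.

929

φ(n) = (p−1)(q−1) = n − (p+q) + 1, so p + q = 508163 − 506688 + 1 = 1476.
p and q are the roots of t² − 1476t + 508163 = 0.
Discriminant: 1476² − 4·508163 = 2178576 − 2032652 = 145924; √145924 = 382.
q = (1476 − 382)/2 = 547, p = (1476 + 382)/2 = 929.
Check: 547 · 929 = 508163.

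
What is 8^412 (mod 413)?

8^1 ≡ 8 (mod 413)
8^2 ≡ 8^2 = 64 ≡ 64 (mod 413)
8^4 ≡ 64^2 = 4096 ≡ 379 (mod 413)
8^8 ≡ 379^2 = 143641 ≡ 330 (mod 413)
8^16 ≡ 330^2 = 108900 ≡ 281 (mod 413)
8^32 ≡ 281^2 = 78961 ≡ 78 (mod 413)
8^64 ≡ 78^2 = 6084 ≡ 302 (mod 413)
8^128 ≡ 302^2 = 91204 ≡ 344 (mod 413)
8^256 ≡ 344^2 = 118336 ≡ 218 (mod 413)
412 = 256 + 128 + 16 + 8 + 4 in binary powers of 2.
So 8^412 ≡ 218 · 344 · 281 · 330 · 379 ≡ 302 (mod 413).
Since 302 ≠ 1, base 8 is a Fermat witness: 413 is composite.

302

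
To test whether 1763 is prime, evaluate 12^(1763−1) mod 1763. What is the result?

12^1 ≡ 12 (mod 1763)
12^2 ≡ 12^2 = 144 ≡ 144 (mod 1763)
12^4 ≡ 144^2 = 20736 ≡ 1343 (mod 1763)
12^8 ≡ 1343^2 = 1803649 ≡ 100 (mod 1763)
12^16 ≡ 100^2 = 10000 ≡ 1185 (mod 1763)
12^32 ≡ 1185^2 = 1404225 ≡ 877 (mod 1763)
12^64 ≡ 877^2 = 769129 ≡ 461 (mod 1763)
12^128 ≡ 461^2 = 212521 ≡ 961 (mod 1763)
12^256 ≡ 961^2 = 923521 ≡ 1472 (mod 1763)
12^512 ≡ 1472^2 = 2166784 ≡ 57 (mod 1763)
12^1024 ≡ 57^2 = 3249 ≡ 1486 (mod 1763)
1762 = 1024 + 512 + 128 + 64 + 32 + 2 in binary powers of 2.
So 12^1762 ≡ 1486 · 57 · 961 · 461 · 877 · 144 ≡ 1743 (mod 1763).
Since 1743 ≠ 1, base 12 is a Fermat witness: 1763 is composite.

1743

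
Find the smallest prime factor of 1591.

1591 is odd.
Digit sum 16, not divisible by 3.
Ends in 1: not divisible by 5.
7: 1591 = 7·227 + 2
11: 1591 = 11·144 + 7
13: 1591 = 13·122 + 5
17: 1591 = 17·93 + 10
19: 1591 = 19·83 + 14
23: 1591 = 23·69 + 4
29: 1591 = 29·54 + 25
31: 1591 = 31·51 + 10
37: 1591 = 37·43

37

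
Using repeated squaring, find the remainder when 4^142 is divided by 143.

126

4^1 ≡ 4 (mod 143)
4^2 ≡ 4^2 = 16 ≡ 16 (mod 143)
4^4 ≡ 16^2 = 256 ≡ 113 (mod 143)
4^8 ≡ 113^2 = 12769 ≡ 42 (mod 143)
4^16 ≡ 42^2 = 1764 ≡ 48 (mod 143)
4^32 ≡ 48^2 = 2304 ≡ 16 (mod 143)
4^64 ≡ 16^2 = 256 ≡ 113 (mod 143)
4^128 ≡ 113^2 = 12769 ≡ 42 (mod 143)
142 = 128 + 8 + 4 + 2 in binary powers of 2.
So 4^142 ≡ 42 · 42 · 113 · 16 ≡ 126 (mod 143).
Since 126 ≠ 1, base 4 is a Fermat witness: 143 is composite.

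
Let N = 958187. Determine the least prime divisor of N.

958187 is odd.
Digit sum 38, not divisible by 3.
Ends in 7: not divisible by 5.
7: 958187 = 7·136883 + 6
11: 958187 = 11·87107 + 10
13: 958187 = 13·73706 + 9
17: 958187 = 17·56363 + 16
19: 958187 = 19·50430 + 17
23: 958187 = 23·41660 + 7
29: 958187 = 29·33040 + 27
31: 958187 = 31·30909 + 8
37: 958187 = 37·25896 + 35
41: 958187 = 41·23370 + 17
43: 958187 = 43·22283 + 18
47: 958187 = 47·20386 + 45
53: 958187 = 53·18079

53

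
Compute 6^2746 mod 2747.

412

6^1 ≡ 6 (mod 2747)
6^2 ≡ 6^2 = 36 ≡ 36 (mod 2747)
6^4 ≡ 36^2 = 1296 ≡ 1296 (mod 2747)
6^8 ≡ 1296^2 = 1679616 ≡ 1199 (mod 2747)
6^16 ≡ 1199^2 = 1437601 ≡ 920 (mod 2747)
6^32 ≡ 920^2 = 846400 ≡ 324 (mod 2747)
6^64 ≡ 324^2 = 104976 ≡ 590 (mod 2747)
6^128 ≡ 590^2 = 348100 ≡ 1978 (mod 2747)
6^256 ≡ 1978^2 = 3912484 ≡ 756 (mod 2747)
6^512 ≡ 756^2 = 571536 ≡ 160 (mod 2747)
6^1024 ≡ 160^2 = 25600 ≡ 877 (mod 2747)
6^2048 ≡ 877^2 = 769129 ≡ 2716 (mod 2747)
2746 = 2048 + 512 + 128 + 32 + 16 + 8 + 2 in binary powers of 2.
So 6^2746 ≡ 2716 · 160 · 1978 · 324 · 920 · 1199 · 36 ≡ 412 (mod 2747).
Since 412 ≠ 1, base 6 is a Fermat witness: 2747 is composite.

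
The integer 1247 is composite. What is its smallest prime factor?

1247 is odd.
Digit sum 14, not divisible by 3.
Ends in 7: not divisible by 5.
7: 1247 = 7·178 + 1
11: 1247 = 11·113 + 4
13: 1247 = 13·95 + 12
17: 1247 = 17·73 + 6
19: 1247 = 19·65 + 12
23: 1247 = 23·54 + 5
29: 1247 = 29·43

29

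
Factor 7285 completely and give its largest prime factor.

47

7285 = 5 · 1457
1457 = 31 · 47
47 is prime.
So 7285 = 5 · 31 · 47; the largest prime factor is 47.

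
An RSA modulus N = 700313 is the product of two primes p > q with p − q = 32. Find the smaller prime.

821

Since p = q + 32, we have 700313 = q(q + 32), so q² + 32q − 700313 = 0.
Discriminant: 32² + 4·700313 = 1024 + 2801252 = 2802276; √2802276 = 1674.
q = (−32 + 1674)/2 = 821, and p = q + 32 = 853.
Check: 821 · 853 = 700313.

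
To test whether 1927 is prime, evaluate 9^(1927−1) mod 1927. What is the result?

286

9^1 ≡ 9 (mod 1927)
9^2 ≡ 9^2 = 81 ≡ 81 (mod 1927)
9^4 ≡ 81^2 = 6561 ≡ 780 (mod 1927)
9^8 ≡ 780^2 = 608400 ≡ 1395 (mod 1927)
9^16 ≡ 1395^2 = 1946025 ≡ 1682 (mod 1927)
9^32 ≡ 1682^2 = 2829124 ≡ 288 (mod 1927)
9^64 ≡ 288^2 = 82944 ≡ 83 (mod 1927)
9^128 ≡ 83^2 = 6889 ≡ 1108 (mod 1927)
9^256 ≡ 1108^2 = 1227664 ≡ 165 (mod 1927)
9^512 ≡ 165^2 = 27225 ≡ 247 (mod 1927)
9^1024 ≡ 247^2 = 61009 ≡ 1272 (mod 1927)
1926 = 1024 + 512 + 256 + 128 + 4 + 2 in binary powers of 2.
So 9^1926 ≡ 1272 · 247 · 165 · 1108 · 780 · 81 ≡ 286 (mod 1927).
Since 286 ≠ 1, base 9 is a Fermat witness: 1927 is composite.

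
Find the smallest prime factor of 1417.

1417 is odd.
Digit sum 13, not divisible by 3.
Ends in 7: not divisible by 5.
7: 1417 = 7·202 + 3
11: 1417 = 11·128 + 9
13: 1417 = 13·109

13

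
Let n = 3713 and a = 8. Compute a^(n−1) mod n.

8^1 ≡ 8 (mod 3713)
8^2 ≡ 8^2 = 64 ≡ 64 (mod 3713)
8^4 ≡ 64^2 = 4096 ≡ 383 (mod 3713)
8^8 ≡ 383^2 = 146689 ≡ 1882 (mod 3713)
8^16 ≡ 1882^2 = 3541924 ≡ 3435 (mod 3713)
8^32 ≡ 3435^2 = 11799225 ≡ 3024 (mod 3713)
8^64 ≡ 3024^2 = 9144576 ≡ 3170 (mod 3713)
8^128 ≡ 3170^2 = 10048900 ≡ 1522 (mod 3713)
8^256 ≡ 1522^2 = 2316484 ≡ 3285 (mod 3713)
8^512 ≡ 3285^2 = 10791225 ≡ 1247 (mod 3713)
8^1024 ≡ 1247^2 = 1555009 ≡ 2975 (mod 3713)
8^2048 ≡ 2975^2 = 8850625 ≡ 2546 (mod 3713)
3712 = 2048 + 1024 + 512 + 128 in binary powers of 2.
So 8^3712 ≡ 2546 · 2975 · 1247 · 1522 ≡ 3494 (mod 3713).
Since 3494 ≠ 1, base 8 is a Fermat witness: 3713 is composite.

3494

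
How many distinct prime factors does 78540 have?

78540 = 2^2 · 19635
19635 = 3 · 6545
6545 = 5 · 1309
1309 = 7 · 187
187 = 11 · 17
78540 = 2^2 · 3 · 5 · 7 · 11 · 17, which has 6 distinct prime factors.

6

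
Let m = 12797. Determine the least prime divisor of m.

67

12797 is odd.
Digit sum 26, not divisible by 3.
Ends in 7: not divisible by 5.
7: 12797 = 7·1828 + 1
11: 12797 = 11·1163 + 4
13: 12797 = 13·984 + 5
17: 12797 = 17·752 + 13
19: 12797 = 19·673 + 10
23: 12797 = 23·556 + 9
29: 12797 = 29·441 + 8
31: 12797 = 31·412 + 25
37: 12797 = 37·345 + 32
41: 12797 = 41·312 + 5
43: 12797 = 43·297 + 26
47: 12797 = 47·272 + 13
53: 12797 = 53·241 + 24
59: 12797 = 59·216 + 53
61: 12797 = 61·209 + 48
67: 12797 = 67·191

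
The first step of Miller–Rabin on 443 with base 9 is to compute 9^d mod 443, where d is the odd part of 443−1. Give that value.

443 − 1 = 442 = 2^1 · 221, so d = 221.
9^1 ≡ 9 (mod 443)
9^2 ≡ 9^2 = 81 ≡ 81 (mod 443)
9^4 ≡ 81^2 = 6561 ≡ 359 (mod 443)
9^8 ≡ 359^2 = 128881 ≡ 411 (mod 443)
9^16 ≡ 411^2 = 168921 ≡ 138 (mod 443)
9^32 ≡ 138^2 = 19044 ≡ 438 (mod 443)
9^64 ≡ 438^2 = 191844 ≡ 25 (mod 443)
9^128 ≡ 25^2 = 625 ≡ 182 (mod 443)
221 = 128 + 64 + 16 + 8 + 4 + 1 in binary powers of 2.
So 9^221 ≡ 182 · 25 · 138 · 411 · 359 · 9 ≡ 1 (mod 443).
Since 9^d ≡ 1 (mod 443), base 9 does not prove 443 composite.

1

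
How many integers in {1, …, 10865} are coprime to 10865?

8320

Factor: 10865 = 5 · 41 · 53.
φ(10865) = (5−1) · (41−1) · (53−1) = 4 · 40 · 52 = 8320.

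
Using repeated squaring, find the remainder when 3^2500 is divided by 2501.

3^1 ≡ 3 (mod 2501)
3^2 ≡ 3^2 = 9 ≡ 9 (mod 2501)
3^4 ≡ 9^2 = 81 ≡ 81 (mod 2501)
3^8 ≡ 81^2 = 6561 ≡ 1559 (mod 2501)
3^16 ≡ 1559^2 = 2430481 ≡ 2010 (mod 2501)
3^32 ≡ 2010^2 = 4040100 ≡ 985 (mod 2501)
3^64 ≡ 985^2 = 970225 ≡ 2338 (mod 2501)
3^128 ≡ 2338^2 = 5466244 ≡ 1559 (mod 2501)
3^256 ≡ 1559^2 = 2430481 ≡ 2010 (mod 2501)
3^512 ≡ 2010^2 = 4040100 ≡ 985 (mod 2501)
3^1024 ≡ 985^2 = 970225 ≡ 2338 (mod 2501)
3^2048 ≡ 2338^2 = 5466244 ≡ 1559 (mod 2501)
2500 = 2048 + 256 + 128 + 64 + 4 in binary powers of 2.
So 3^2500 ≡ 1559 · 2010 · 1559 · 2338 · 81 ≡ 245 (mod 2501).
Since 245 ≠ 1, base 3 is a Fermat witness: 2501 is composite.

245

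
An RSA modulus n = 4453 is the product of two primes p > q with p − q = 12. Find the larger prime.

73

Since p = q + 12, we have 4453 = q(q + 12), so q² + 12q − 4453 = 0.
Discriminant: 12² + 4·4453 = 144 + 17812 = 17956; √17956 = 134.
q = (−12 + 134)/2 = 61, and p = q + 12 = 73.
Check: 61 · 73 = 4453.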